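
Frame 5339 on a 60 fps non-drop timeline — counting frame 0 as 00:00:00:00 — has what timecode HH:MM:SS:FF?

5339 ÷ 60 = 88 full seconds, remainder 59 frames.
88 s = 0 h 1 min 28 s.
Timecode: 00:01:28:59.

00:01:28:59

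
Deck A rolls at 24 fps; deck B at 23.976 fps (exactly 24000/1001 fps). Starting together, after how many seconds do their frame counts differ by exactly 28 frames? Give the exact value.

7007/6 seconds

The gap grows by |24000/1001 − 24| = 24/1001 frames per second.
Time for a 28-frame gap: 28 ÷ (24/1001) = 7007/6 s.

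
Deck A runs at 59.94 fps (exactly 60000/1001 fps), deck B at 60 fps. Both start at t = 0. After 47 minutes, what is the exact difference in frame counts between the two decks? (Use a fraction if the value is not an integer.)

169200/1001 frames

47 min = 2820 s.
A emits 60000/1001 × 2820 = 169200000/1001 frames; B emits 60 × 2820 = 169200.
Difference = 169200/1001 frames (≈ 169.0310); B is ahead of A.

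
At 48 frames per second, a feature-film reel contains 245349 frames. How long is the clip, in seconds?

Running time = 245349 / (48) = 5111.4375 s.

5111.4375 seconds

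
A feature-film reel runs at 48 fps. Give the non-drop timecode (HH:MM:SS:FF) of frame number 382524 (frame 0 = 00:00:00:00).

382524 ÷ 48 = 7969 full seconds, remainder 12 frames.
7969 s = 2 h 12 min 49 s.
Timecode: 02:12:49:12.

02:12:49:12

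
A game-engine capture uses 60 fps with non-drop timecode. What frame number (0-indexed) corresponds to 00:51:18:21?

184701

Total seconds to the label: (0 × 3600 + 51 × 60 + 18) = 3078.
Frame index = 3078 × 60 + 21 = 184701.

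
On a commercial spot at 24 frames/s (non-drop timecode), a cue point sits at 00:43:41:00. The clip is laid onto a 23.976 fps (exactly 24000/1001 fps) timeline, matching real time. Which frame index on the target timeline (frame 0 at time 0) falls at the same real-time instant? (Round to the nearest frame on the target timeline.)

frame 62841

Source frame index: (0×3600 + 43×60 + 41) × 24 + 0 = 62904.
Real time: 62904 / (24) = 2621 s.
Target frame: (2621) × (24000/1001) = 62904000/1001 ≈ 62841.159 → 62841.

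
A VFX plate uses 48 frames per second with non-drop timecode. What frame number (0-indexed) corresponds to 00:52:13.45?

150429

Total seconds to the label: (0 × 3600 + 52 × 60 + 13) = 3133.
Frame index = 3133 × 48 + 45 = 150429.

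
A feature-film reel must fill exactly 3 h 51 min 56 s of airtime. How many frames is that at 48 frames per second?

667968 frames

3 h 51 min 56 s = 13916 s.
Frames = 13916 × 48 = 667968.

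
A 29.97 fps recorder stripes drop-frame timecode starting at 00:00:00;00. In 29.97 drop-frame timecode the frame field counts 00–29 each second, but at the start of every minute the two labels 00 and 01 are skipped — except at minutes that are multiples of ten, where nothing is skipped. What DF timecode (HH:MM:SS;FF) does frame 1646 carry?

Each 10-minute DF block holds 10 × 60 × 30 − 9 × 2 = 17982 frames. 1646 ÷ 17982 → 0 full blocks, remainder 1646.
Within the partial block the first minute is 1800 frames and each further minute 1798, so 0 further minute boundaries passed. Total skipped labels = 18 × 0 + 2 × 0 = 0.
Non-drop label index = 1646 + 0 = 1646; at 30 labels/s that is 00:00:54:26, i.e. DF 00:00:54;26.

00:00:54;26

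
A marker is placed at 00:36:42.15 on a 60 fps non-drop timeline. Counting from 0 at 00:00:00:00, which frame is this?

Total seconds to the label: (0 × 3600 + 36 × 60 + 42) = 2202.
Frame index = 2202 × 60 + 15 = 132135.

132135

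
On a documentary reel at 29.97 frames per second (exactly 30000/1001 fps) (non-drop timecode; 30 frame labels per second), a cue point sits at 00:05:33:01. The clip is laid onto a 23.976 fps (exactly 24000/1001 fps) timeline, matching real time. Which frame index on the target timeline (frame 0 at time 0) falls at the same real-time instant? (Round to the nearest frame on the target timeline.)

Source frame index: (0×3600 + 5×60 + 33) × 30 + 1 = 9991.
Real time: 9991 / (30000/1001) = 10000991/30000 s.
Target frame: (10000991/30000) × (24000/1001) = 39964/5 ≈ 7992.800 → 7993.

frame 7993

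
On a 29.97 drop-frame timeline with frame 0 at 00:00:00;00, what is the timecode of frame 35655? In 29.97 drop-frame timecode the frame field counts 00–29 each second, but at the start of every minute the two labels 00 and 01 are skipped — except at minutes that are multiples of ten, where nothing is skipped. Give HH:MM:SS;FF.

Each 10-minute DF block holds 10 × 60 × 30 − 9 × 2 = 17982 frames. 35655 ÷ 17982 → 1 full block, remainder 17673.
Within the partial block the first minute is 1800 frames and each further minute 1798, so 9 further minute boundaries passed. Total skipped labels = 18 × 1 + 2 × 9 = 36.
Non-drop label index = 35655 + 36 = 35691; at 30 labels/s that is 00:19:49:21, i.e. DF 00:19:49;21.

00:19:49;21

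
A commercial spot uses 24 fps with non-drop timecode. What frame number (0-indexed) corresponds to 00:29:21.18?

42282

Total seconds to the label: (0 × 3600 + 29 × 60 + 21) = 1761.
Frame index = 1761 × 24 + 18 = 42282.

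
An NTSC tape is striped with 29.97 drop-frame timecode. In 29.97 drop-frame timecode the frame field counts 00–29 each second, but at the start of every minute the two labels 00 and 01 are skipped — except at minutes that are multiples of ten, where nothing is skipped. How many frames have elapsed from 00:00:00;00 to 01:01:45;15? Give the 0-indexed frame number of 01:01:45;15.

111055

As if non-drop at 30 labels/s: (1 × 3600 + 1 × 60 + 45) × 30 + 15 = 111165.
Minute boundaries passed: 61; those not divisible by 10: 61 − 6 = 55; dropped labels = 2 × 55 = 110.
Actual frame index = 111165 − 110 = 111055.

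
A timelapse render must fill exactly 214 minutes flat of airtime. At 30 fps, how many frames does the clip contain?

214 min = 12840 s.
Frames = 12840 × 30 = 385200.

385200 frames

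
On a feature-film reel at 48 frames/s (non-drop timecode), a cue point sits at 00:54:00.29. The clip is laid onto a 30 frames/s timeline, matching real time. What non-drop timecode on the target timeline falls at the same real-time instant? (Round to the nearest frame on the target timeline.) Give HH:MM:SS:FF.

00:54:00:18

Source frame index: (0×3600 + 54×60 + 0) × 48 + 29 = 155549.
Real time: 155549 / (48) = 155549/48 s.
Target frame: (155549/48) × (30) = 777745/8 ≈ 97218.125 → 97218.
At 30 labels/s: frame 97218 → 00:54:00:18.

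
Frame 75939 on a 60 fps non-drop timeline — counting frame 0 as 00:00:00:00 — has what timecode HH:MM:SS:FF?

75939 ÷ 60 = 1265 full seconds, remainder 39 frames.
1265 s = 0 h 21 min 5 s.
Timecode: 00:21:05:39.

00:21:05:39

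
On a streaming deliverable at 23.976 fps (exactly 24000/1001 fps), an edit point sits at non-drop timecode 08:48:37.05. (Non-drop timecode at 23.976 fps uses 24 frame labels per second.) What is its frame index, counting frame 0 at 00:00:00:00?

frame 761213

Total seconds to the label: (8 × 3600 + 48 × 60 + 37) = 31717.
Frame index = 31717 × 24 + 5 = 761213.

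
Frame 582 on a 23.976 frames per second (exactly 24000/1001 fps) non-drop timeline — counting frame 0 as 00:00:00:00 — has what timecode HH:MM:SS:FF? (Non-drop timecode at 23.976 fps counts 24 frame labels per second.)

582 ÷ 24 = 24 full seconds, remainder 6 frames.
24 s = 0 h 0 min 24 s.
Timecode: 00:00:24:06.

00:00:24:06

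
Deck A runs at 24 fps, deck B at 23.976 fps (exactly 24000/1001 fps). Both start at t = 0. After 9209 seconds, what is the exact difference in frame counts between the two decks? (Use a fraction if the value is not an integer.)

A emits 24 × 9209 = 221016 frames; B emits 24000/1001 × 9209 = 221016000/1001.
Difference = 221016/1001 frames (≈ 220.7952); B is behind A.

221016/1001 frames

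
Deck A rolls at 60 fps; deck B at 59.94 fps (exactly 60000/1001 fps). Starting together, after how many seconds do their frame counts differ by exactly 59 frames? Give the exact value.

59059/60 seconds

The gap grows by |60000/1001 − 60| = 60/1001 frames per second.
Time for a 59-frame gap: 59 ÷ (60/1001) = 59059/60 s.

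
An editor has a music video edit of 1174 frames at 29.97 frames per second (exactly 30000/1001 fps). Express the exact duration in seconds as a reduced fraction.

Running time = 1174 ÷ (30000/1001) = 1174 × 1001/30000 = 587587/15000 s.

587587/15000 seconds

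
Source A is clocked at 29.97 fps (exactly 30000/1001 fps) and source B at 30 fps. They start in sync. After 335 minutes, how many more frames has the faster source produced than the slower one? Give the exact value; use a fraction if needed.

335 min = 20100 s.
A emits 30000/1001 × 20100 = 603000000/1001 frames; B emits 30 × 20100 = 603000.
Difference = 603000/1001 frames (≈ 602.3976); B is ahead of A.

603000/1001 frames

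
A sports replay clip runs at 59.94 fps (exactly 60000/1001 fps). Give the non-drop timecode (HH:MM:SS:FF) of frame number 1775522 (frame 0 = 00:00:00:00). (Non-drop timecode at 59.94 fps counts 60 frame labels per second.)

1775522 ÷ 60 = 29592 full seconds, remainder 2 frames.
29592 s = 8 h 13 min 12 s.
Timecode: 08:13:12:02.

08:13:12:02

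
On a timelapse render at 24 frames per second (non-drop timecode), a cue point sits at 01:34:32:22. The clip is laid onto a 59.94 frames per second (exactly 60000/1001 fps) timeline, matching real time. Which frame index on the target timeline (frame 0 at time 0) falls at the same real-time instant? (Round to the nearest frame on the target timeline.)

Source frame index: (1×3600 + 34×60 + 32) × 24 + 22 = 136150.
Real time: 136150 / (24) = 68075/12 s.
Target frame: (68075/12) × (60000/1001) = 48625000/143 ≈ 340034.965 → 340035.

frame 340035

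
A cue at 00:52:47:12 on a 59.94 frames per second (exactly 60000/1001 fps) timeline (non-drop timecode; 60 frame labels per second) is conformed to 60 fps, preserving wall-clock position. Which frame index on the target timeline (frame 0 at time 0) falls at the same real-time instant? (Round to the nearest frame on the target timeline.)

frame 190222

Source frame index: (0×3600 + 52×60 + 47) × 60 + 12 = 190032.
Real time: 190032 / (60000/1001) = 3962959/1250 s.
Target frame: (3962959/1250) × (60) = 23777754/125 ≈ 190222.032 → 190222.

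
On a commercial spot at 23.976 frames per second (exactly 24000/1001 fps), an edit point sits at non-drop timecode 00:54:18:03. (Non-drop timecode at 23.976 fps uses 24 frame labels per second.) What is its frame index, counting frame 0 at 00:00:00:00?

frame 78195

Total seconds to the label: (0 × 3600 + 54 × 60 + 18) = 3258.
Frame index = 3258 × 24 + 3 = 78195.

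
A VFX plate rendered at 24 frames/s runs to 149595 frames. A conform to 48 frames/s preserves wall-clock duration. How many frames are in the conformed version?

Frames at target rate = 149595 × (48) / (24) = 299190.

299190 frames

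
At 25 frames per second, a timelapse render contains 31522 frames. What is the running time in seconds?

1260.88 seconds

Running time = 31522 / (25) = 1260.88 s.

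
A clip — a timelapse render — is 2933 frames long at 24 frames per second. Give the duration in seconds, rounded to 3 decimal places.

122.208 seconds

Running time = 2933 × 1/24 = 2933/24 s ≈ 122.208 s.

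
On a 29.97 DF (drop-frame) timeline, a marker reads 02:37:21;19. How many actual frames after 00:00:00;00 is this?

As if non-drop at 30 labels/s: (2 × 3600 + 37 × 60 + 21) × 30 + 19 = 283249.
Minute boundaries passed: 157; those not divisible by 10: 157 − 15 = 142; dropped labels = 2 × 142 = 284.
Actual frame index = 283249 − 284 = 282965.

282965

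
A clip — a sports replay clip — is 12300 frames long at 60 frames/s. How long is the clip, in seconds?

205 seconds

Running time = 12300 / (60) = 205 s.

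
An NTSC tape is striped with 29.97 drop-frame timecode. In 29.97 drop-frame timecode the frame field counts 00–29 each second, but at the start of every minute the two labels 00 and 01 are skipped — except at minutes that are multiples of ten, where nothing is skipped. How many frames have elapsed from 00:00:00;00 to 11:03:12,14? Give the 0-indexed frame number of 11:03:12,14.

Complete 10-minute blocks: 66, each 17982 frames → 1186812.
Remaining 3 whole minutes in the current block: 1800 + 2 × 1798 = 5396 frames.
Within the current minute: 12 × 30 + 14 − 2 = 372 (labels ;00/;01 skipped at this minute). Total = 1186812 + 5396 + 372 = 1192580.

1192580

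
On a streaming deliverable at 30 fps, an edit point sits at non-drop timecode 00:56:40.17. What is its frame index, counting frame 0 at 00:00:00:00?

Total seconds to the label: (0 × 3600 + 56 × 60 + 40) = 3400.
Frame index = 3400 × 30 + 17 = 102017.

102017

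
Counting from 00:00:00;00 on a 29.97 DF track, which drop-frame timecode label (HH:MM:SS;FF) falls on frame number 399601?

Ten DF minutes hold 17982 frames, so frame 399601 lies in block 22 (frames 395604–413585) with 3997 frames into that block.
The block's first minute is 1800 frames and the rest 1798 each; 3997 frames reaches minute 2, so 22 × 18 + 2 × 2 = 400 labels have been skipped so far.
Adding those back, label number 399601 + 400 = 400001 at 30 labels/s is 13333 s + 11 f = 3 h 42 min 13 s frame 11, i.e. 03:42:13;11.

03:42:13;11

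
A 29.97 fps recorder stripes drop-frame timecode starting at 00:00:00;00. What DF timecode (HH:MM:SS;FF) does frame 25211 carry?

00:14:01;07

Each 10-minute DF block holds 10 × 60 × 30 − 9 × 2 = 17982 frames. 25211 ÷ 17982 → 1 full block, remainder 7229.
Within the partial block the first minute is 1800 frames and each further minute 1798, so 4 further minute boundaries passed. Total skipped labels = 18 × 1 + 2 × 4 = 26.
Non-drop label index = 25211 + 26 = 25237; at 30 labels/s that is 00:14:01:07, i.e. DF 00:14:01;07.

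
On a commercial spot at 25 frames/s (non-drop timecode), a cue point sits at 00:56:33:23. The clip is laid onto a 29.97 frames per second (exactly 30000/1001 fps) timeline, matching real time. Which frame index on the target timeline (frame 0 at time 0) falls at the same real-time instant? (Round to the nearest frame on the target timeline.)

frame 101716

Source frame index: (0×3600 + 56×60 + 33) × 25 + 23 = 84848.
Real time: 84848 / (25) = 84848/25 s.
Target frame: (84848/25) × (30000/1001) = 101817600/1001 ≈ 101715.884 → 101716.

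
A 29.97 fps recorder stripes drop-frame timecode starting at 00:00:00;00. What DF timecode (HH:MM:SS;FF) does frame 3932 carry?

Ten DF minutes hold 17982 frames, so frame 3932 lies in block 0 (frames 0–17981) with 3932 frames into that block.
The block's first minute is 1800 frames and the rest 1798 each; 3932 frames reaches minute 2, so 0 × 18 + 2 × 2 = 4 labels have been skipped so far.
Adding those back, label number 3932 + 4 = 3936 at 30 labels/s is 131 s + 6 f = 0 h 2 min 11 s frame 6, i.e. 00:02:11;06.

00:02:11;06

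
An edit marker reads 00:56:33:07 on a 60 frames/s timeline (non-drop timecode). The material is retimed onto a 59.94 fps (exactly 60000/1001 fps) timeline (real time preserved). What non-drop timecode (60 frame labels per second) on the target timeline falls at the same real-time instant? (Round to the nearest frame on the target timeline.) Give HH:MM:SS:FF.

00:56:29:44

Source frame index: (0×3600 + 56×60 + 33) × 60 + 7 = 203587.
Real time: 203587 / (60) = 203587/60 s.
Target frame: (203587/60) × (60000/1001) = 203587000/1001 ≈ 203383.616 → 203384.
At 60 labels/s: frame 203384 → 00:56:29:44.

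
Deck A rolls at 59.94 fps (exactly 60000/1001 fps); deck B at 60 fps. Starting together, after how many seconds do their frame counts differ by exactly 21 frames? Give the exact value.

350.35 seconds

The gap grows by |60 − 60000/1001| = 60/1001 frames per second.
Time for a 21-frame gap: 21 ÷ (60/1001) = 350.35 s.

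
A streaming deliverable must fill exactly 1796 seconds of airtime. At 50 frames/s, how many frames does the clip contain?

89800 frames

Frames = 1796 × 50 = 89800.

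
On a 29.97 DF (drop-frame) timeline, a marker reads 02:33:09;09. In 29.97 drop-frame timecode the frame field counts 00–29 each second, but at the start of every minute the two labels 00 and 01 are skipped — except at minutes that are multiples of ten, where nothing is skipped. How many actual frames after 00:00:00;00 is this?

As if non-drop at 30 labels/s: (2 × 3600 + 33 × 60 + 9) × 30 + 9 = 275679.
Minute boundaries passed: 153; those not divisible by 10: 153 − 15 = 138; dropped labels = 2 × 138 = 276.
Actual frame index = 275679 − 276 = 275403.

275403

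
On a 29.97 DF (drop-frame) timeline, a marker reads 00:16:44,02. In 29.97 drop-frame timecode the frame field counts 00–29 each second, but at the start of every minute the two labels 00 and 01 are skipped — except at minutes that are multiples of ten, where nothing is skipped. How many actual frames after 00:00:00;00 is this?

As if non-drop at 30 labels/s: (0 × 3600 + 16 × 60 + 44) × 30 + 2 = 30122.
Minute boundaries passed: 16; those not divisible by 10: 16 − 1 = 15; dropped labels = 2 × 15 = 30.
Actual frame index = 30122 − 30 = 30092.

30092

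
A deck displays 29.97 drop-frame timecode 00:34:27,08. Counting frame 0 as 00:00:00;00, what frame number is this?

61956

Complete 10-minute blocks: 3, each 17982 frames → 53946.
Remaining 4 whole minutes in the current block: 1800 + 3 × 1798 = 7194 frames.
Within the current minute: 27 × 30 + 8 − 2 = 816 (labels ;00/;01 skipped at this minute). Total = 53946 + 7194 + 816 = 61956.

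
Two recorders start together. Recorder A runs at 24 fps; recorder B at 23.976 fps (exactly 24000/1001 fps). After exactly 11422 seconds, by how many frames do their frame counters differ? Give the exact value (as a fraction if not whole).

A emits 24 × 11422 = 274128 frames; B emits 24000/1001 × 11422 = 274128000/1001.
Difference = 274128/1001 frames (≈ 273.8541); B is behind A.

274128/1001 frames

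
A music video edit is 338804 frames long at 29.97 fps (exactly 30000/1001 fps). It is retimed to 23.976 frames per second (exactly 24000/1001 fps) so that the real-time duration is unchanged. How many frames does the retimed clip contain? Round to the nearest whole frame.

Frames at target rate = 338804 × (24000/1001) / (30000/1001) = 1355216/5 ≈ 271043.200.
Nearest whole frame: 271043.

271043 frames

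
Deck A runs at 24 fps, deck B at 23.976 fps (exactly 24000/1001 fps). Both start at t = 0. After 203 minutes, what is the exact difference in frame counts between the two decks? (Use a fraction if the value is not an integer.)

41760/143 frames

203 min = 12180 s.
A emits 24 × 12180 = 292320 frames; B emits 24000/1001 × 12180 = 41760000/143.
Difference = 41760/143 frames (≈ 292.0280); B is behind A.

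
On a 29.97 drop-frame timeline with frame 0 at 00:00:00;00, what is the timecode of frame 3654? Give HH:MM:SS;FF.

Each 10-minute DF block holds 10 × 60 × 30 − 9 × 2 = 17982 frames. 3654 ÷ 17982 → 0 full blocks, remainder 3654.
Within the partial block the first minute is 1800 frames and each further minute 1798, so 2 further minute boundaries passed. Total skipped labels = 18 × 0 + 2 × 2 = 4.
Non-drop label index = 3654 + 4 = 3658; at 30 labels/s that is 00:02:01:28, i.e. DF 00:02:01;28.

00:02:01;28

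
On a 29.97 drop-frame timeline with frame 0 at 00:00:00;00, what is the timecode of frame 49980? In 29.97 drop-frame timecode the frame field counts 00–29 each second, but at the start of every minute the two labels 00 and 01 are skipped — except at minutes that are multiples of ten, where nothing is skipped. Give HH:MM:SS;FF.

00:27:47;20

Ten DF minutes hold 17982 frames, so frame 49980 lies in block 2 (frames 35964–53945) with 14016 frames into that block.
The block's first minute is 1800 frames and the rest 1798 each; 14016 frames reaches minute 7, so 2 × 18 + 7 × 2 = 50 labels have been skipped so far.
Adding those back, label number 49980 + 50 = 50030 at 30 labels/s is 1667 s + 20 f = 0 h 27 min 47 s frame 20, i.e. 00:27:47;20.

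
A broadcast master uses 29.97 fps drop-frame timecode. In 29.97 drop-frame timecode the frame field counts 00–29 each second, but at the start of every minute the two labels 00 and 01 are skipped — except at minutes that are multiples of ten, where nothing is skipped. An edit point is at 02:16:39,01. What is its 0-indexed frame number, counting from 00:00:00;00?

Complete 10-minute blocks: 13, each 17982 frames → 233766.
Remaining 6 whole minutes in the current block: 1800 + 5 × 1798 = 10790 frames.
Within the current minute: 39 × 30 + 1 − 2 = 1169 (labels ;00/;01 skipped at this minute). Total = 233766 + 10790 + 1169 = 245725.

245725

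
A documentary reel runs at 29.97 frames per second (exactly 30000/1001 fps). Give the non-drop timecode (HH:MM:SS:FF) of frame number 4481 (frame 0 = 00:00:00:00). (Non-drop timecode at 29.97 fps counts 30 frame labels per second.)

4481 ÷ 30 = 149 full seconds, remainder 11 frames.
149 s = 0 h 2 min 29 s.
Timecode: 00:02:29:11.

00:02:29:11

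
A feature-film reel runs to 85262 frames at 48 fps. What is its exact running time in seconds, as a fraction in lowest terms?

42631/24 seconds

Running time = 85262 ÷ (48) = 85262 × 1/48 = 42631/24 s.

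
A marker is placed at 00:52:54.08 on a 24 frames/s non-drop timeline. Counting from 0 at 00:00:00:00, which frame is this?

Total seconds to the label: (0 × 3600 + 52 × 60 + 54) = 3174.
Frame index = 3174 × 24 + 8 = 76184.

frame 76184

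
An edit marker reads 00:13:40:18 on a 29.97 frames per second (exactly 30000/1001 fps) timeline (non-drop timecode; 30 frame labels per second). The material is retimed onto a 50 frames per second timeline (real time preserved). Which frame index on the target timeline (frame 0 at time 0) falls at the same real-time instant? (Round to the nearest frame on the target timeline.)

Source frame index: (0×3600 + 13×60 + 40) × 30 + 18 = 24618.
Real time: 24618 / (30000/1001) = 4107103/5000 s.
Target frame: (4107103/5000) × (50) = 4107103/100 ≈ 41071.030 → 41071.

frame 41071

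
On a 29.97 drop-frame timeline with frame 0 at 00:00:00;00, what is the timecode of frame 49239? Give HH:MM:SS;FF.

00:27:22;29

Each 10-minute DF block holds 10 × 60 × 30 − 9 × 2 = 17982 frames. 49239 ÷ 17982 → 2 full blocks, remainder 13275.
Within the partial block the first minute is 1800 frames and each further minute 1798, so 7 further minute boundaries passed. Total skipped labels = 18 × 2 + 2 × 7 = 50.
Non-drop label index = 49239 + 50 = 49289; at 30 labels/s that is 00:27:22:29, i.e. DF 00:27:22;29.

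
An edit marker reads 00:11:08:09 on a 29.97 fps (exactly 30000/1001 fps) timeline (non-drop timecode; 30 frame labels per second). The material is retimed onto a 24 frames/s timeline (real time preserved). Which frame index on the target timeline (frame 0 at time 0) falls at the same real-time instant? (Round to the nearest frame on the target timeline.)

Source frame index: (0×3600 + 11×60 + 8) × 30 + 9 = 20049.
Real time: 20049 / (30000/1001) = 6689683/10000 s.
Target frame: (6689683/10000) × (24) = 20069049/1250 ≈ 16055.239 → 16055.

frame 16055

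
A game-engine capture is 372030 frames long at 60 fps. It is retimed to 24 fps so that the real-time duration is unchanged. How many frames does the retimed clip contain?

Target frames = source frames × (target rate / source rate) = 372030 × (24)/(60) = 372030 × 2/5 = 148812.

148812 frames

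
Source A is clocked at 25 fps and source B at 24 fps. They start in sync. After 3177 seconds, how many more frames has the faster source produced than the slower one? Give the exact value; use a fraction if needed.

A emits 25 × 3177 = 79425 frames; B emits 24 × 3177 = 76248.
Difference = 3177 frames; B is behind A.

3177 frames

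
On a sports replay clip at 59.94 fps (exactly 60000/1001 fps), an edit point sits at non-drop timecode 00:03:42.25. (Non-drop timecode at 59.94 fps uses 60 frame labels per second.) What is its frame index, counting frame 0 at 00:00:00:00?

Total seconds to the label: (0 × 3600 + 3 × 60 + 42) = 222.
Frame index = 222 × 60 + 25 = 13345.

frame 13345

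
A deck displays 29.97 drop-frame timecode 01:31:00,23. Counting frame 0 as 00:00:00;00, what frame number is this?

163659

Complete 10-minute blocks: 9, each 17982 frames → 161838.
Remaining 1 whole minute in the current block: 1800 + 0 × 1798 = 1800 frames.
Within the current minute: 0 × 30 + 23 − 2 = 21 (labels ;00/;01 skipped at this minute). Total = 161838 + 1800 + 21 = 163659.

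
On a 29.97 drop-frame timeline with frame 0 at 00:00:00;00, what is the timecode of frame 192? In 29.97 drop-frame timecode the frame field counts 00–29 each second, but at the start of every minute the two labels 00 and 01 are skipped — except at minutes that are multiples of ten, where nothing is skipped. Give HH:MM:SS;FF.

Ten DF minutes hold 17982 frames, so frame 192 lies in block 0 (frames 0–17981) with 192 frames into that block.
The block's first minute is 1800 frames and the rest 1798 each; 192 frames reaches minute 0, so 0 × 18 + 0 × 2 = 0 labels have been skipped so far.
Adding those back, label number 192 + 0 = 192 at 30 labels/s is 6 s + 12 f = 0 h 0 min 6 s frame 12, i.e. 00:00:06;12.

00:00:06;12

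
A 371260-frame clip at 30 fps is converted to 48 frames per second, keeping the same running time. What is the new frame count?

594016 frames

Target frames = source frames × (target rate / source rate) = 371260 × (48)/(30) = 371260 × 8/5 = 594016.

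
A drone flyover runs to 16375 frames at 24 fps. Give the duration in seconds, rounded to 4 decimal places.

682.2917 seconds

Running time = 16375 × 1/24 = 16375/24 s ≈ 682.2917 s.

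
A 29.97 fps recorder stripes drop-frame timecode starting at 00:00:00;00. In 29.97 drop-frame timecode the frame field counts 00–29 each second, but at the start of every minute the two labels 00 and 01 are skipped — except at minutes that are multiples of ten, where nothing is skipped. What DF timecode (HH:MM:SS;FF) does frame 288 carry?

Each 10-minute DF block holds 10 × 60 × 30 − 9 × 2 = 17982 frames. 288 ÷ 17982 → 0 full blocks, remainder 288.
Within the partial block the first minute is 1800 frames and each further minute 1798, so 0 further minute boundaries passed. Total skipped labels = 18 × 0 + 2 × 0 = 0.
Non-drop label index = 288 + 0 = 288; at 30 labels/s that is 00:00:09:18, i.e. DF 00:00:09;18.

00:00:09;18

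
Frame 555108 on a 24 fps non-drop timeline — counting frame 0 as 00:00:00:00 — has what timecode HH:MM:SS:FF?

06:25:29:12

555108 ÷ 24 = 23129 full seconds, remainder 12 frames.
23129 s = 6 h 25 min 29 s.
Timecode: 06:25:29:12.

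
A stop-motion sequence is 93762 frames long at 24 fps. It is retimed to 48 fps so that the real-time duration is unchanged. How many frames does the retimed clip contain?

187524 frames

Target frames = source frames × (target rate / source rate) = 93762 × (48)/(24) = 93762 × 2 = 187524.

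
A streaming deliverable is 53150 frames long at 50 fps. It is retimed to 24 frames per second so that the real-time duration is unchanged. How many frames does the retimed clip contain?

Target frames = source frames × (target rate / source rate) = 53150 × (24)/(50) = 53150 × 12/25 = 25512.

25512 frames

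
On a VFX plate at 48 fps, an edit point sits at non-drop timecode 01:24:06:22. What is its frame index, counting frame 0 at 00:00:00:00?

Total seconds to the label: (1 × 3600 + 24 × 60 + 6) = 5046.
Frame index = 5046 × 48 + 22 = 242230.

242230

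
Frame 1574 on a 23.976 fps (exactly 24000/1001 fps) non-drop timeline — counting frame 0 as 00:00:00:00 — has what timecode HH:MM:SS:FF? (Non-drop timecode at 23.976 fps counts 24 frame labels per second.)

00:01:05:14

1574 ÷ 24 = 65 full seconds, remainder 14 frames.
65 s = 0 h 1 min 5 s.
Timecode: 00:01:05:14.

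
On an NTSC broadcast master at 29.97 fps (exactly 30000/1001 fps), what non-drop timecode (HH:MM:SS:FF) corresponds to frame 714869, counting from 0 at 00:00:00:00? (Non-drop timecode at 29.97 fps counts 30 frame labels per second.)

06:37:08:29

714869 ÷ 30 = 23828 full seconds, remainder 29 frames.
23828 s = 6 h 37 min 8 s.
Timecode: 06:37:08:29.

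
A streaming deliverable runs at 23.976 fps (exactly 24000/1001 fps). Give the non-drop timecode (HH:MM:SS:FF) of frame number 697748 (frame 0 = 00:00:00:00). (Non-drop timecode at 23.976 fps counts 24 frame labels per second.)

08:04:32:20

697748 ÷ 24 = 29072 full seconds, remainder 20 frames.
29072 s = 8 h 4 min 32 s.
Timecode: 08:04:32:20.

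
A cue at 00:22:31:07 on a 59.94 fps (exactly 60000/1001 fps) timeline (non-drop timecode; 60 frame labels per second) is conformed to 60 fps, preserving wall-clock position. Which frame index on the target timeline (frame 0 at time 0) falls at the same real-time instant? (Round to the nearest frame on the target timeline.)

frame 81148

Source frame index: (0×3600 + 22×60 + 31) × 60 + 7 = 81067.
Real time: 81067 / (60000/1001) = 81148067/60000 s.
Target frame: (81148067/60000) × (60) = 81148067/1000 ≈ 81148.067 → 81148.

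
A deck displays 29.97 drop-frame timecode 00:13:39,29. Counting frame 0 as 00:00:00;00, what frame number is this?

24575

Complete 10-minute blocks: 1, each 17982 frames → 17982.
Remaining 3 whole minutes in the current block: 1800 + 2 × 1798 = 5396 frames.
Within the current minute: 39 × 30 + 29 − 2 = 1197 (labels ;00/;01 skipped at this minute). Total = 17982 + 5396 + 1197 = 24575.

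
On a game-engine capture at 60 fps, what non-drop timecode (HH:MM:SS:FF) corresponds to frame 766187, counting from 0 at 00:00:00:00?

766187 ÷ 60 = 12769 full seconds, remainder 47 frames.
12769 s = 3 h 32 min 49 s.
Timecode: 03:32:49:47.

03:32:49:47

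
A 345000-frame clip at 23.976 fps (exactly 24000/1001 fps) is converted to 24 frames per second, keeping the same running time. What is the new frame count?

345345 frames

Target frames = source frames × (target rate / source rate) = 345000 × (24)/(24000/1001) = 345000 × 1001/1000 = 345345.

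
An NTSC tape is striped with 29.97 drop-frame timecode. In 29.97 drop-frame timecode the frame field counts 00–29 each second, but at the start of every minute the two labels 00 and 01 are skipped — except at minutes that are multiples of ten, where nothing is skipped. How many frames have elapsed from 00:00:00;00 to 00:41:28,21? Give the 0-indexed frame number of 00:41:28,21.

As if non-drop at 30 labels/s: (0 × 3600 + 41 × 60 + 28) × 30 + 21 = 74661.
Minute boundaries passed: 41; those not divisible by 10: 41 − 4 = 37; dropped labels = 2 × 37 = 74.
Actual frame index = 74661 − 74 = 74587.

74587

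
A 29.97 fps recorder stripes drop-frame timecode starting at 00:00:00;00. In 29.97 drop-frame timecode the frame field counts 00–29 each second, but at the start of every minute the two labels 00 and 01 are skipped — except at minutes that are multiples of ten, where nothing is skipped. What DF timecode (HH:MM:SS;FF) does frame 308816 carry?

02:51:44;04

Each 10-minute DF block holds 10 × 60 × 30 − 9 × 2 = 17982 frames. 308816 ÷ 17982 → 17 full blocks, remainder 3122.
Within the partial block the first minute is 1800 frames and each further minute 1798, so 1 further minute boundary passed. Total skipped labels = 18 × 17 + 2 × 1 = 308.
Non-drop label index = 308816 + 308 = 309124; at 30 labels/s that is 02:51:44:04, i.e. DF 02:51:44;04.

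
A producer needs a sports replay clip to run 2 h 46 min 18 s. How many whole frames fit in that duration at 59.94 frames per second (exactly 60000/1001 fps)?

598081 frames

2 h 46 min 18 s = 9978 s.
Frames = 9978 × 60000/1001 = 598680000/1001 ≈ 598081.9181.
Complete frames: 598081.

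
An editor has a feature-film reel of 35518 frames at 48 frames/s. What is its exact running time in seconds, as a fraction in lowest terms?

Running time = 35518 ÷ (48) = 35518 × 1/48 = 17759/24 s.

17759/24 seconds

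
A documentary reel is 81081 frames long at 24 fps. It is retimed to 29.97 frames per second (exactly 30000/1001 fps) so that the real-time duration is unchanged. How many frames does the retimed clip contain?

Target frames = source frames × (target rate / source rate) = 81081 × (30000/1001)/(24) = 81081 × 1250/1001 = 101250.

101250 frames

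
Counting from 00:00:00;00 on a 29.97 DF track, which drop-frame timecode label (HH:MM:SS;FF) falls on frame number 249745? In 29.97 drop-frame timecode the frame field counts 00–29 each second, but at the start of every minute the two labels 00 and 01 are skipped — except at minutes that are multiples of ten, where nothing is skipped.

02:18:53;05

Each 10-minute DF block holds 10 × 60 × 30 − 9 × 2 = 17982 frames. 249745 ÷ 17982 → 13 full blocks, remainder 15979.
Within the partial block the first minute is 1800 frames and each further minute 1798, so 8 further minute boundaries passed. Total skipped labels = 18 × 13 + 2 × 8 = 250.
Non-drop label index = 249745 + 250 = 249995; at 30 labels/s that is 02:18:53:05, i.e. DF 02:18:53;05.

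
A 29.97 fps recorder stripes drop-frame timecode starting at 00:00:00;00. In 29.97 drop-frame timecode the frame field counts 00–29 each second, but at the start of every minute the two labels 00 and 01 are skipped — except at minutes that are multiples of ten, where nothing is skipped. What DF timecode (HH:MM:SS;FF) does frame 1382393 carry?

Each 10-minute DF block holds 10 × 60 × 30 − 9 × 2 = 17982 frames. 1382393 ÷ 17982 → 76 full blocks, remainder 15761.
Within the partial block the first minute is 1800 frames and each further minute 1798, so 8 further minute boundaries passed. Total skipped labels = 18 × 76 + 2 × 8 = 1384.
Non-drop label index = 1382393 + 1384 = 1383777; at 30 labels/s that is 12:48:45:27, i.e. DF 12:48:45;27.

12:48:45;27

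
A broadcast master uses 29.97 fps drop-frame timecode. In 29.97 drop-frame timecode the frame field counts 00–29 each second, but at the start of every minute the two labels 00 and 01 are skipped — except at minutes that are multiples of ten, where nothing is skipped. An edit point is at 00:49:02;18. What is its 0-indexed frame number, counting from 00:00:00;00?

Complete 10-minute blocks: 4, each 17982 frames → 71928.
Remaining 9 whole minutes in the current block: 1800 + 8 × 1798 = 16184 frames.
Within the current minute: 2 × 30 + 18 − 2 = 76 (labels ;00/;01 skipped at this minute). Total = 71928 + 16184 + 76 = 88188.

88188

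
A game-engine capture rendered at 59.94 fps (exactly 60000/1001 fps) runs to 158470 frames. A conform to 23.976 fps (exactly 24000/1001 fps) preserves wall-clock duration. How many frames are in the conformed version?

63388 frames

Target frames = source frames × (target rate / source rate) = 158470 × (24000/1001)/(60000/1001) = 158470 × 2/5 = 63388.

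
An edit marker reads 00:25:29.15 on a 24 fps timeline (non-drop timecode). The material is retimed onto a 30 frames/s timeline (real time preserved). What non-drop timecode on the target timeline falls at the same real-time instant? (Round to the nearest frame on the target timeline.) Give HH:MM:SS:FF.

Source frame index: (0×3600 + 25×60 + 29) × 24 + 15 = 36711.
Real time: 36711 / (24) = 12237/8 s.
Target frame: (12237/8) × (30) = 183555/4 ≈ 45888.750 → 45889.
At 30 labels/s: frame 45889 → 00:25:29:19.

00:25:29:19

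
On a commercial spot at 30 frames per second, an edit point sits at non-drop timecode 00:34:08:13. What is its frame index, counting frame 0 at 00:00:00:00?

frame 61453

Total seconds to the label: (0 × 3600 + 34 × 60 + 8) = 2048.
Frame index = 2048 × 30 + 13 = 61453.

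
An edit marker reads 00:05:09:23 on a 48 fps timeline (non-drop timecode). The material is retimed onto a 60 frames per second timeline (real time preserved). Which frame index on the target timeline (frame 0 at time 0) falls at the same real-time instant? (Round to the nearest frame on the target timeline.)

frame 18569

Source frame index: (0×3600 + 5×60 + 9) × 48 + 23 = 14855.
Real time: 14855 / (48) = 14855/48 s.
Target frame: (14855/48) × (60) = 74275/4 ≈ 18568.750 → 18569.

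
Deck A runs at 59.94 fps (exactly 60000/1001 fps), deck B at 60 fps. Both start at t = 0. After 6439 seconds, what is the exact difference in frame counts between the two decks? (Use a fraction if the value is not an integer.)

A emits 60000/1001 × 6439 = 386340000/1001 frames; B emits 60 × 6439 = 386340.
Difference = 386340/1001 frames (≈ 385.9540); B is ahead of A.

386340/1001 frames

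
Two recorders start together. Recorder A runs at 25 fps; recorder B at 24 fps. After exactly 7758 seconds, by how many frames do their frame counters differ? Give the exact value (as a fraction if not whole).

A emits 25 × 7758 = 193950 frames; B emits 24 × 7758 = 186192.
Difference = 7758 frames; B is behind A.

7758 frames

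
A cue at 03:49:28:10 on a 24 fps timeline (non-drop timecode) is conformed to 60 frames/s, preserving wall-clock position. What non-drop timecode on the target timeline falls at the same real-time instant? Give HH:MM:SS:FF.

03:49:28:25

Source frame index: (3×3600 + 49×60 + 28) × 24 + 10 = 330442.
Real time: 330442 / (24) = 165221/12 s.
Target frame: (165221/12) × (60) = 826105.
At 60 labels/s: frame 826105 → 03:49:28:25.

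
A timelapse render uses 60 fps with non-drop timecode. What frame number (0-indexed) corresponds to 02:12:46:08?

Total seconds to the label: (2 × 3600 + 12 × 60 + 46) = 7966.
Frame index = 7966 × 60 + 8 = 477968.

frame 477968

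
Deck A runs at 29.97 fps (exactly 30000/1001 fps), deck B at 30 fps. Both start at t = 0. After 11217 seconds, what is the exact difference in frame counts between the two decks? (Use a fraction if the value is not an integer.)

336510/1001 frames

A emits 30000/1001 × 11217 = 336510000/1001 frames; B emits 30 × 11217 = 336510.
Difference = 336510/1001 frames (≈ 336.1738); B is ahead of A.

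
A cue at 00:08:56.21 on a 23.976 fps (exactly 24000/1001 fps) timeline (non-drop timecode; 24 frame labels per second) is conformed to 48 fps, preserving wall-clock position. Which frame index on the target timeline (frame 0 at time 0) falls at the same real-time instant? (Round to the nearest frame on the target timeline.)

frame 25796

Source frame index: (0×3600 + 8×60 + 56) × 24 + 21 = 12885.
Real time: 12885 / (24000/1001) = 859859/1600 s.
Target frame: (859859/1600) × (48) = 2579577/100 ≈ 25795.770 → 25796.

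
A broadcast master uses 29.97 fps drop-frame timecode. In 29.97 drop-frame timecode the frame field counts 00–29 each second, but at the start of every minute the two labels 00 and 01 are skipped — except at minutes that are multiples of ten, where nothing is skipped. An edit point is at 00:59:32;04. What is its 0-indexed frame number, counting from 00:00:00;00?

107056

As if non-drop at 30 labels/s: (0 × 3600 + 59 × 60 + 32) × 30 + 4 = 107164.
Minute boundaries passed: 59; those not divisible by 10: 59 − 5 = 54; dropped labels = 2 × 54 = 108.
Actual frame index = 107164 − 108 = 107056.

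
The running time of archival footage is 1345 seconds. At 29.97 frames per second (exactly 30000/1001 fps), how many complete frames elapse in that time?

Frames = 1345 × 30000/1001 = 40350000/1001 ≈ 40309.6903.
Complete frames: 40309.

40309 frames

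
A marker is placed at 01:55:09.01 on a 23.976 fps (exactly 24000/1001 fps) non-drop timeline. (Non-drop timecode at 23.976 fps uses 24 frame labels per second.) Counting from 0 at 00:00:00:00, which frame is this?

165817

Total seconds to the label: (1 × 3600 + 55 × 60 + 9) = 6909.
Frame index = 6909 × 24 + 1 = 165817.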